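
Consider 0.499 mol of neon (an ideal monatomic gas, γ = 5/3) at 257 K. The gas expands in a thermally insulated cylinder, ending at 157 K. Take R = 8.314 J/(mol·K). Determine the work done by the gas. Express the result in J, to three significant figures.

Adiabatic ⇒ Q = 0, so W_by = −ΔU = nCᵥ(T₁ − T₂).
Cᵥ = 3R/2 = 12.47 J/(mol·K).
W = (0.499)(12.47)(257 − 157) = 622.3 J.

W ≈ 622 J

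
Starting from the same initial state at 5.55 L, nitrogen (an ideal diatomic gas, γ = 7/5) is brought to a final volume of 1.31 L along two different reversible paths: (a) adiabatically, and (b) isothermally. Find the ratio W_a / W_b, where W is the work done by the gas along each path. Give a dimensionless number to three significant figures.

Path (a) adiabatic: W = P₁V₁(1 − (V₁/V₂)^(γ−1))/(γ−1) → W_a/(P₁V₁) = -1.954.
Path (b) isothermal: W = P₁V₁ ln(V₂/V₁) → W_b/(P₁V₁) = -1.444.
W_a / W_b = -1.954 / -1.444 = 1.353.

W_a / W_b ≈ 1.35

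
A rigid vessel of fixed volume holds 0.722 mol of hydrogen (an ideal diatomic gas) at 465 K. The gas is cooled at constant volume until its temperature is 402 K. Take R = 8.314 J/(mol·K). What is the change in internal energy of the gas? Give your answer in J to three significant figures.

ΔU ≈ -945 J

Constant volume ⇒ W = 0, so Q = ΔU = nCᵥΔT with Cᵥ = 5R/2 = 20.79 J/(mol·K).
ΔU = (0.722)(20.79)(402 − 465) = -945.4 J.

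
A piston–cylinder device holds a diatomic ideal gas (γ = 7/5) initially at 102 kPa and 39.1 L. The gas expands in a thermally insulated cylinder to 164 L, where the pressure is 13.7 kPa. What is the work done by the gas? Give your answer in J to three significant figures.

W ≈ 4350 J

Adiabatic: W = (P₁V₁ − P₂V₂)/(γ − 1) with γ = 7/5.
P₁V₁ = 3988 J, P₂V₂ = 2247 J.
W = (3988 − 2247) / 0.4 = 4354 J.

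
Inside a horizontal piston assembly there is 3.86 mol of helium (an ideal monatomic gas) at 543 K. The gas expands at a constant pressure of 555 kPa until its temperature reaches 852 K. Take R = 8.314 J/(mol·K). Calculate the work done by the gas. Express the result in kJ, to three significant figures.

W ≈ 9.92 kJ

Isobaric: W = P ΔV = nR ΔT.
W = (3.86)(8.314)(852 − 543) = 9916 J.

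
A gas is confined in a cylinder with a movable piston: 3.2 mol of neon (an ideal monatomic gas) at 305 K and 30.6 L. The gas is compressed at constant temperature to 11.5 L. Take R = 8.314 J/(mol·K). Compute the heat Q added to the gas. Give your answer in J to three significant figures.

Q ≈ -7940 J

Isothermal ⇒ ΔU = 0, so Q = W = nRT ln(V₂/V₁).
Q = (3.2)(8.314)(305) ln(11.5/30.6) = 8114 × -0.9787 = -7941 J.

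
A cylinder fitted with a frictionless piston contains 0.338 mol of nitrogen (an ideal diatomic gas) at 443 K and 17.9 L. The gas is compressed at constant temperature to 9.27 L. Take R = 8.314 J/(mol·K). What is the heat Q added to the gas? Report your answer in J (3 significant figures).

Q ≈ -819 J

Isothermal ⇒ ΔU = 0, so Q = W = nRT ln(V₂/V₁).
Q = (0.338)(8.314)(443) ln(9.27/17.9) = 1245 × -0.658 = -819.2 J.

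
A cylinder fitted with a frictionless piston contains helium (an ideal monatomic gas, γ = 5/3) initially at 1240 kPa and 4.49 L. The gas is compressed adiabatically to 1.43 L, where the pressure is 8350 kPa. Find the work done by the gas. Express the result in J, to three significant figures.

W ≈ -9560 J

Adiabatic: W = (P₁V₁ − P₂V₂)/(γ − 1) with γ = 5/3.
P₁V₁ = 5568 J, P₂V₂ = 11940 J.
W = (5568 − 11940) / 0.6667 = -9559 J.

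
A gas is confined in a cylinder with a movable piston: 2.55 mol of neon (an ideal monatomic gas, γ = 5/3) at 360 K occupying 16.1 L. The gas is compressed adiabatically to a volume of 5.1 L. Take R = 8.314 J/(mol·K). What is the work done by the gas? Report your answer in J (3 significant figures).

Adiabatic: TV^(γ−1) = const with γ = 5/3.
T₂ = T₁ (V₁/V₂)^(γ−1) = 360 × (16.1/5.1)^0.667 = 360 × 2.152 = 774.7 K.
W_by = nCᵥ(T₁ − T₂) = (2.55)(12.47)(360 − 774.7) = -13188 J.

W ≈ -13200 J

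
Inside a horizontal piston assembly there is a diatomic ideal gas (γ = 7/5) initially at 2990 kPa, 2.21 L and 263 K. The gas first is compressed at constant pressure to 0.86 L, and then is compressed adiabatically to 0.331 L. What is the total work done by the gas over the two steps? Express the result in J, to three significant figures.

W_total ≈ -7030 J

Step 1 (isobaric): W = PΔV = (2990 kPa)(0.86 − 2.21 L) = -4037 J.
After step 1: P = 2990 kPa, V = 0.86 L, T = 102.3 K.
Step 2 (adiabatic): W = (P₁V₁ − P₂V₂)/(γ−1) = (2571 − 3767)/0.4 = -2990 J.
W_total = -4037 − 2990 = -7026 J.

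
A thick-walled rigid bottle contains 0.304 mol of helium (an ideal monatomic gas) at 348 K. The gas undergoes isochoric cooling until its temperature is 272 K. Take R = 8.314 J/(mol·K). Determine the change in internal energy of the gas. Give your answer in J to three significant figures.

Constant volume ⇒ W = 0, so Q = ΔU = nCᵥΔT with Cᵥ = 3R/2 = 12.47 J/(mol·K).
ΔU = (0.304)(12.47)(272 − 348) = -288.1 J.

ΔU ≈ -288 J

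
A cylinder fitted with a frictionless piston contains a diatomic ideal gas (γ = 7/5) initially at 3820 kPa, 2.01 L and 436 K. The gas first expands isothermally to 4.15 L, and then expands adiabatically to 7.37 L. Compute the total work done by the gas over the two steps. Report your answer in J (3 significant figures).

W_total ≈ 9510 J

Step 1 (isothermal): W = P₁V₁ ln(V₂/V₁) = (7678) ln(4.15/2.01) = 5566 J.
After step 1: P = 1850 kPa, V = 4.15 L, T = 436 K.
Step 2 (adiabatic): W = (P₁V₁ − P₂V₂)/(γ−1) = (7678 − 6102)/0.4 = 3940 J.
W_total = 5566 + 3940 = 9506 J.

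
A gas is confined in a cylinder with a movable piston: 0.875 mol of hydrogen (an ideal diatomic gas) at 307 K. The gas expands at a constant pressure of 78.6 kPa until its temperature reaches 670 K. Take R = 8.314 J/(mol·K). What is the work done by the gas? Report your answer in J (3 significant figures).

Isobaric: W = P ΔV = nR ΔT.
W = (0.875)(8.314)(670 − 307) = 2641 J.

W ≈ 2640 J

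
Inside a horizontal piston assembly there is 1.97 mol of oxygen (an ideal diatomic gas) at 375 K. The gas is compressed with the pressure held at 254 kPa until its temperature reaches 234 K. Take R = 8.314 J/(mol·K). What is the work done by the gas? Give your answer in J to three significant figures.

W ≈ -2310 J

Isobaric: W = P ΔV = nR ΔT.
W = (1.97)(8.314)(234 − 375) = -2309 J.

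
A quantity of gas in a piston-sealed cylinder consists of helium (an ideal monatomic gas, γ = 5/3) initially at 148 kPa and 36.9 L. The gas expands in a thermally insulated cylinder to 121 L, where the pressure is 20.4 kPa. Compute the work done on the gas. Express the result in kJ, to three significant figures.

Adiabatic: W = (P₁V₁ − P₂V₂)/(γ − 1) with γ = 5/3.
P₁V₁ = 5461 J, P₂V₂ = 2468 J.
W = (5461 − 2468) / 0.6667 = 4489 J.
Work on gas = −W_by = -4489 J.

W ≈ -4.49 kJ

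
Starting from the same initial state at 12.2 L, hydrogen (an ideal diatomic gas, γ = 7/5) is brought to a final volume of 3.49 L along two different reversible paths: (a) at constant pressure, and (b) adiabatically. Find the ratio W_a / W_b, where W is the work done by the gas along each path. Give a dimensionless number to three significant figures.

W_a / W_b ≈ 0.440

Path (a) isobaric: W = P₁(V₂ − V₁) → W_a/(P₁V₁) = -0.7139.
Path (b) adiabatic: W = P₁V₁(1 − (V₁/V₂)^(γ−1))/(γ−1) → W_b/(P₁V₁) = -1.624.
W_a / W_b = -0.7139 / -1.624 = 0.4395.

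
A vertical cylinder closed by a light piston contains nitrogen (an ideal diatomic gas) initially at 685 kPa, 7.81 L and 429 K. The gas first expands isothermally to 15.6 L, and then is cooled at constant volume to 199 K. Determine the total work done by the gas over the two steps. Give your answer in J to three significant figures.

Step 1 (isothermal): W = P₁V₁ ln(V₂/V₁) = (5350) ln(15.6/7.81) = 3701 J.
Step 2 (isochoric): W = 0 (constant volume).
W_total = 3701 + 0 = 3701 J.

W_total ≈ 3700 J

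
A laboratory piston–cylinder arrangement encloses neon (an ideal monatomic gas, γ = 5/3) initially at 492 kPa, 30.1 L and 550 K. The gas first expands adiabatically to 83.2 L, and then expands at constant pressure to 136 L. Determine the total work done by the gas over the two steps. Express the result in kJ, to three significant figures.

W_total ≈ 15.7 kJ

Step 1 (adiabatic): W = (P₁V₁ − P₂V₂)/(γ−1) = (14809 − 7519)/0.667 = 10935 J.
After step 1: P = 90.37 kPa, V = 83.2 L, T = 279.2 K.
Step 2 (isobaric): W = PΔV = (90.37 kPa)(136 − 83.2 L) = 4772 J.
W_total = 10935 + 4772 = 15707 J.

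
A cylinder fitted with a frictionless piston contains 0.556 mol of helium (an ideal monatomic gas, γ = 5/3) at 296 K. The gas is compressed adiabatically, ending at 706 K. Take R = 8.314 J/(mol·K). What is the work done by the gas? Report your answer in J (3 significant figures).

W ≈ -2840 J

Adiabatic ⇒ Q = 0, so W_by = −ΔU = nCᵥ(T₁ − T₂).
Cᵥ = 3R/2 = 12.47 J/(mol·K).
W = (0.556)(12.47)(296 − 706) = -2843 J.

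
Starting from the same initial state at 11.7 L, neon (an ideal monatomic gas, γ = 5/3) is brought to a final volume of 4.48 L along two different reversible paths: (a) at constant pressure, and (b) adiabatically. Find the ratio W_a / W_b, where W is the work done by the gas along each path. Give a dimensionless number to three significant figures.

Path (a) isobaric: W = P₁(V₂ − V₁) → W_a/(P₁V₁) = -0.6171.
Path (b) adiabatic: W = P₁V₁(1 − (V₁/V₂)^(γ−1))/(γ−1) → W_b/(P₁V₁) = -1.345.
W_a / W_b = -0.6171 / -1.345 = 0.4589.

W_a / W_b ≈ 0.459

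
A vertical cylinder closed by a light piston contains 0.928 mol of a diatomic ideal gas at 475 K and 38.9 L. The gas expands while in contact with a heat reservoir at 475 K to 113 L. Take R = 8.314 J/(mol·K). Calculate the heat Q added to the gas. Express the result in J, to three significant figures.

Isothermal ⇒ ΔU = 0, so Q = W = nRT ln(V₂/V₁).
Q = (0.928)(8.314)(475) ln(113/38.9) = 3665 × 1.066 = 3908 J.

Q ≈ 3910 J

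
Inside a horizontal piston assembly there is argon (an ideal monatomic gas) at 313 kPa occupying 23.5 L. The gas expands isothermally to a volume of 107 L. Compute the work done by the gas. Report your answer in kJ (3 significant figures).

W ≈ 11.1 kJ

Isothermal: W = nRT ln(V₂/V₁) = P₁V₁ ln(V₂/V₁).
P₁V₁ = (313 kPa)(23.5 L) = 7356 J.
W = 7356 × ln(107/23.5) = 7356 × 1.516
W_by_gas = 11150 J.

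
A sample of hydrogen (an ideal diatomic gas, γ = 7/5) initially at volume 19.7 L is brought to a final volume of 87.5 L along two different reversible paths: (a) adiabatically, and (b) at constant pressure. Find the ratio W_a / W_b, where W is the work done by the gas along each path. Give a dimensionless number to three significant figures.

Path (a) adiabatic: W = P₁V₁(1 − (V₁/V₂)^(γ−1))/(γ−1) → W_a/(P₁V₁) = 1.123.
Path (b) isobaric: W = P₁(V₂ − V₁) → W_b/(P₁V₁) = 3.442.
W_a / W_b = 1.123 / 3.442 = 0.3263.

W_a / W_b ≈ 0.326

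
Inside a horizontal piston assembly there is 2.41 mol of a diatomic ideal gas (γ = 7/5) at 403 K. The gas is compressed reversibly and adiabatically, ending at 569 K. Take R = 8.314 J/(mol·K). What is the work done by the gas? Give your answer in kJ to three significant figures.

Adiabatic ⇒ Q = 0, so W_by = −ΔU = nCᵥ(T₁ − T₂).
Cᵥ = 5R/2 = 20.79 J/(mol·K).
W = (2.41)(20.79)(403 − 569) = -8315 J.

W ≈ -8.32 kJ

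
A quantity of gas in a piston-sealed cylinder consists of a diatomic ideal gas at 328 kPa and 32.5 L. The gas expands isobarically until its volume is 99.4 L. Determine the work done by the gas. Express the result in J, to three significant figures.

Isobaric: W = P ΔV.
W = (328 kPa)(99.4 − 32.5 L) = (328)(66.9) = 21943 J.

W ≈ 21900 J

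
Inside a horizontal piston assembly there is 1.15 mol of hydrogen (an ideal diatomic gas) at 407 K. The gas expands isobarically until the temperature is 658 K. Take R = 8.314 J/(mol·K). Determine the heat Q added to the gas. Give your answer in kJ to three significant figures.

Isobaric: W = nRΔT = (1.15)(8.314)(251) = 2400 J.
ΔU = nCᵥΔT with Cᵥ = 5R/2: ΔU = (1.15)(20.79)(251) = 6000 J.
Q = ΔU + W = 6000 + 2400 = 8399 J.

Q ≈ 8.40 kJ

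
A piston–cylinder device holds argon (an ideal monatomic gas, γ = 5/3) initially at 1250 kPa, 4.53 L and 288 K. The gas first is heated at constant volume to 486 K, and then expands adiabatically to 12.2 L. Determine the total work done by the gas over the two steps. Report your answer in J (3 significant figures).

Step 1 (isochoric): W = 0 (constant volume).
After step 1: P = 2109 kPa (V unchanged).
Step 2 (adiabatic): W = (P₁V₁ − P₂V₂)/(γ−1) = (9555 − 4936)/0.667 = 6929 J.
W_total = 0 + 6929 = 6929 J.

W_total ≈ 6930 J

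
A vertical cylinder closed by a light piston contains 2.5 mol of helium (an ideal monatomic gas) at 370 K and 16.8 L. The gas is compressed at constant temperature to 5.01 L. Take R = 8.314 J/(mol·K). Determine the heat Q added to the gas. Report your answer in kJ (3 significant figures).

Q ≈ -9.31 kJ

Isothermal ⇒ ΔU = 0, so Q = W = nRT ln(V₂/V₁).
Q = (2.5)(8.314)(370) ln(5.01/16.8) = 7690 × -1.21 = -9305 J.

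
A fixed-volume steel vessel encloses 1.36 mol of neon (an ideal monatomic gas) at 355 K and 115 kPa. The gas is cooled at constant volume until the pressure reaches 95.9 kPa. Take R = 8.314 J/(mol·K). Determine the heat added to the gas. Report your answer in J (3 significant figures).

Constant volume ⇒ W = 0, so Q = ΔU = nCᵥΔT with Cᵥ = 3R/2 = 12.47 J/(mol·K).
At constant V, T₂/T₁ = P₂/P₁ ⇒ ΔT = T₁(P₂/P₁ − 1) = 355·(95.9/115 − 1) = -58.96 K.
ΔU = (1.36)(12.47)(-58.96) = -1000 J.

Q ≈ -1000 J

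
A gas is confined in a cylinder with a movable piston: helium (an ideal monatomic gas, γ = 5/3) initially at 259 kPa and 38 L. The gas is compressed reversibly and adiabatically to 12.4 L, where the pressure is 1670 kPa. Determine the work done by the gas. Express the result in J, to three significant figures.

Adiabatic: W = (P₁V₁ − P₂V₂)/(γ − 1) with γ = 5/3.
P₁V₁ = 9842 J, P₂V₂ = 20708 J.
W = (9842 − 20708) / 0.6667 = -16299 J.

W ≈ -16300 J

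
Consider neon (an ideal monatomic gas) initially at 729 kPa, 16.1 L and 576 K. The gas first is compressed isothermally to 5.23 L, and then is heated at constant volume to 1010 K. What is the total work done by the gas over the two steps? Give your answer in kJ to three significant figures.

W_total ≈ -13.2 kJ

Step 1 (isothermal): W = P₁V₁ ln(V₂/V₁) = (11737) ln(5.23/16.1) = -13197 J.
Step 2 (isochoric): W = 0 (constant volume).
W_total = -13197 + 0 = -13197 J.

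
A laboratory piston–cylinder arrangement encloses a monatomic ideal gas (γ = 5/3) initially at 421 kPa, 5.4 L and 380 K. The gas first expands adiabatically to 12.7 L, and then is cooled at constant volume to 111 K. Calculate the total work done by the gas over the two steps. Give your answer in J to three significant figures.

W_total ≈ 1480 J

Step 1 (adiabatic): W = (P₁V₁ − P₂V₂)/(γ−1) = (2273 − 1285)/0.667 = 1482 J.
Step 2 (isochoric): W = 0 (constant volume).
W_total = 1482 + 0 = 1482 J.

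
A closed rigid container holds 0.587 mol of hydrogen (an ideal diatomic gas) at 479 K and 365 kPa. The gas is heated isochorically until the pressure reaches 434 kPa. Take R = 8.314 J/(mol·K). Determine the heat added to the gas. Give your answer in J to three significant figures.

Constant volume ⇒ W = 0, so Q = ΔU = nCᵥΔT with Cᵥ = 5R/2 = 20.79 J/(mol·K).
At constant V, T₂/T₁ = P₂/P₁ ⇒ ΔT = T₁(P₂/P₁ − 1) = 479·(434/365 − 1) = 90.55 K.
ΔU = (0.587)(20.79)(90.55) = 1105 J.

Q ≈ 1100 J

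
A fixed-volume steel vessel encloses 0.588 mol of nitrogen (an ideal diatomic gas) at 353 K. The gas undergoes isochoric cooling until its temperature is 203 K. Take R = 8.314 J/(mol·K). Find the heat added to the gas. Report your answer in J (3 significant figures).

Q ≈ -1830 J

Constant volume ⇒ W = 0, so Q = ΔU = nCᵥΔT with Cᵥ = 5R/2 = 20.79 J/(mol·K).
ΔU = (0.588)(20.79)(203 − 353) = -1833 J.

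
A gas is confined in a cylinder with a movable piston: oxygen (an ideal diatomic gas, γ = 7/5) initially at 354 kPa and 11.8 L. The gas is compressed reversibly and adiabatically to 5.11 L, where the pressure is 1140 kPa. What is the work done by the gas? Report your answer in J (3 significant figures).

Adiabatic: W = (P₁V₁ − P₂V₂)/(γ − 1) with γ = 7/5.
P₁V₁ = 4177 J, P₂V₂ = 5825 J.
W = (4177 − 5825) / 0.4 = -4121 J.

W ≈ -4120 J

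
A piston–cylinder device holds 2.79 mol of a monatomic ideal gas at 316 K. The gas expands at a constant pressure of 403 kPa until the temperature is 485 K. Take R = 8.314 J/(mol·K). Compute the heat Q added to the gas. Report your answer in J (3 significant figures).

Q ≈ 9800 J

Isobaric: W = nRΔT = (2.79)(8.314)(169) = 3920 J.
ΔU = nCᵥΔT with Cᵥ = 3R/2: ΔU = (2.79)(12.47)(169) = 5880 J.
Q = ΔU + W = 5880 + 3920 = 9800 J.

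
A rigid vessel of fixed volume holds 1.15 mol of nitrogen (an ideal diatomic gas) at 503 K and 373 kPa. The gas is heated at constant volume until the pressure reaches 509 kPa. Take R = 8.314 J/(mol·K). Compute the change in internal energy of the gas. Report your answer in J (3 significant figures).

ΔU ≈ 4380 J

Constant volume ⇒ W = 0, so Q = ΔU = nCᵥΔT with Cᵥ = 5R/2 = 20.79 J/(mol·K).
At constant V, T₂/T₁ = P₂/P₁ ⇒ ΔT = T₁(P₂/P₁ − 1) = 503·(509/373 − 1) = 183.4 K.
ΔU = (1.15)(20.79)(183.4) = 4384 J.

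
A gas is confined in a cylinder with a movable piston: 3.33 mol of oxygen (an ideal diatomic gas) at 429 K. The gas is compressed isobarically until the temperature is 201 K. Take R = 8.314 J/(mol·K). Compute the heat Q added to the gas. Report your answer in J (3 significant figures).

Q ≈ -22100 J

Isobaric: W = nRΔT = (3.33)(8.314)(-228) = -6312 J.
ΔU = nCᵥΔT with Cᵥ = 5R/2: ΔU = (3.33)(20.79)(-228) = -15781 J.
Q = ΔU + W = -15781 − 6312 = -22093 J.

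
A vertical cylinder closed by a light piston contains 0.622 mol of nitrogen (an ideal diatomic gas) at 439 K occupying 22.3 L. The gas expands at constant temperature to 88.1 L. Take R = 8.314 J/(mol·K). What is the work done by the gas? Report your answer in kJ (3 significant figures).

Isothermal: W = nRT ln(V₂/V₁).
W = (0.622)(8.314)(439) × ln(88.1/22.3)
  = 2270 × 1.374
W_by_gas = 3119 J.

W ≈ 3.12 kJ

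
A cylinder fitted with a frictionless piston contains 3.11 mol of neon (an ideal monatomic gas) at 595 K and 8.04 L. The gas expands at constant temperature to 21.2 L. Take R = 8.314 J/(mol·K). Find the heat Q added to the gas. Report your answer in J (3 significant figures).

Q ≈ 14900 J

Isothermal ⇒ ΔU = 0, so Q = W = nRT ln(V₂/V₁).
Q = (3.11)(8.314)(595) ln(21.2/8.04) = 15385 × 0.9696 = 14917 J.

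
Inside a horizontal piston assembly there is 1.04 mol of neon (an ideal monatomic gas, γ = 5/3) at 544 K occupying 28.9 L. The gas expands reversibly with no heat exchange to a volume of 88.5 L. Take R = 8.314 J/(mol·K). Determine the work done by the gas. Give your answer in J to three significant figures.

W ≈ 3710 J

Adiabatic: TV^(γ−1) = const with γ = 5/3.
T₂ = T₁ (V₁/V₂)^(γ−1) = 544 × (28.9/88.5)^0.667 = 544 × 0.4742 = 258 K.
W_by = nCᵥ(T₁ − T₂) = (1.04)(12.47)(544 − 258) = 3710 J.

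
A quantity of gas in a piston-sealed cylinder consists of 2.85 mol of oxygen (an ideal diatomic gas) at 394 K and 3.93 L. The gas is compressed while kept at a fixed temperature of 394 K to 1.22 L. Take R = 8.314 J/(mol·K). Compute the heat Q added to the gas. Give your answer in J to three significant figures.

Isothermal ⇒ ΔU = 0, so Q = W = nRT ln(V₂/V₁).
Q = (2.85)(8.314)(394) ln(1.22/3.93) = 9336 × -1.17 = -10921 J.

Q ≈ -10900 J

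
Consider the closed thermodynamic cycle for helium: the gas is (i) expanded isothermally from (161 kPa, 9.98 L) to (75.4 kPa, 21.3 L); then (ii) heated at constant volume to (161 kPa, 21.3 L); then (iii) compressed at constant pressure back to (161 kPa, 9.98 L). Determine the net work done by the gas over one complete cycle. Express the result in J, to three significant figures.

Leg (i): W = PᵢVᵢ ln(V_f/Vᵢ) = (1607) ln(21.3/9.98) = 1218 J.
Leg (ii): W = 0.
Leg (iii): W = PΔV = (161)(9.98 − 21.3) = -1823 J.
W_net = 1218 − 1823 = -604.4 J.

W_net ≈ -604 J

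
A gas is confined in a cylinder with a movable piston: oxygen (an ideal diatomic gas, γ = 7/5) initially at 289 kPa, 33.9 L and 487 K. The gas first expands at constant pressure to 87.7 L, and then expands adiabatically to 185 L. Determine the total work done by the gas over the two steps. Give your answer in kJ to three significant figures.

W_total ≈ 31.9 kJ

Step 1 (isobaric): W = PΔV = (289 kPa)(87.7 − 33.9 L) = 15548 J.
After step 1: P = 289 kPa, V = 87.7 L, T = 1260 K.
Step 2 (adiabatic): W = (P₁V₁ − P₂V₂)/(γ−1) = (25345 − 18803)/0.4 = 16356 J.
W_total = 15548 + 16356 = 31904 J.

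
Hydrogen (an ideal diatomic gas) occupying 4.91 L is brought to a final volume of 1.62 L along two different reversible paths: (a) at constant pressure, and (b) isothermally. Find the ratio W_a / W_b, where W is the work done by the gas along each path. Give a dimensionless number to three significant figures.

W_a / W_b ≈ 0.604

Path (a) isobaric: W = P₁(V₂ − V₁) → W_a/(P₁V₁) = -0.6701.
Path (b) isothermal: W = P₁V₁ ln(V₂/V₁) → W_b/(P₁V₁) = -1.109.
W_a / W_b = -0.6701 / -1.109 = 0.6043.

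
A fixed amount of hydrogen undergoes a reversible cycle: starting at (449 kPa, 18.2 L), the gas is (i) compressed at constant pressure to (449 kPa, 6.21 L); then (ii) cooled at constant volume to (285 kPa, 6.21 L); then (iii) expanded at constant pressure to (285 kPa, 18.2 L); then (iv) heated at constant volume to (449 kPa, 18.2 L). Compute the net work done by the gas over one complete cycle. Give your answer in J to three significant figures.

Constant-volume legs do no work.
W(i) = (449)(6.21 − 18.2) = -5384 J; W(iii) = (285)(18.2 − 6.21) = 3417 J.
W_net = -5384 + 3417 = -1966 J (the counter-clockwise enclosed area).

W_net ≈ -1970 J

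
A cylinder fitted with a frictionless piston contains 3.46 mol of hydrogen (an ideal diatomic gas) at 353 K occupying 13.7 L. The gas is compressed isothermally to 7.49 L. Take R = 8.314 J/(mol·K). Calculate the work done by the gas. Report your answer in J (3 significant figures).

W ≈ -6130 J

Isothermal: W = nRT ln(V₂/V₁).
W = (3.46)(8.314)(353) × ln(7.49/13.7)
  = 10155 × -0.6038
W_by_gas = -6132 J.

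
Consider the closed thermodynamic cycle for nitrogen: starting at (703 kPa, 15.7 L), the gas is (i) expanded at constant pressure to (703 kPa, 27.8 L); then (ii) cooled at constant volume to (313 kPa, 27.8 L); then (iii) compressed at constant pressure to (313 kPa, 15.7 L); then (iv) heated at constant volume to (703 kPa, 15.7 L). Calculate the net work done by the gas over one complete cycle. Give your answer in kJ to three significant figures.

W_net ≈ 4.72 kJ

Constant-volume legs do no work.
W(i) = (703)(27.8 − 15.7) = 8506 J; W(iii) = (313)(15.7 − 27.8) = -3787 J.
W_net = 8506 − 3787 = 4719 J (the clockwise enclosed area).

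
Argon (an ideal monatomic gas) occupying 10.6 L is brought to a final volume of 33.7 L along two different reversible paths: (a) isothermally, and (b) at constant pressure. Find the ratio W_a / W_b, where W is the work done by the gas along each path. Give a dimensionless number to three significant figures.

W_a / W_b ≈ 0.531

Path (a) isothermal: W = P₁V₁ ln(V₂/V₁) → W_a/(P₁V₁) = 1.157.
Path (b) isobaric: W = P₁(V₂ − V₁) → W_b/(P₁V₁) = 2.179.
W_a / W_b = 1.157 / 2.179 = 0.5308.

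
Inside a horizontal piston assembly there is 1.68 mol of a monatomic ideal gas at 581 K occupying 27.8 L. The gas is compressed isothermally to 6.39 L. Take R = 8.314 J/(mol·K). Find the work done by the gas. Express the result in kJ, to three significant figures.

W ≈ -11.9 kJ

Isothermal: W = nRT ln(V₂/V₁).
W = (1.68)(8.314)(581) × ln(6.39/27.8)
  = 8115 × -1.47
W_by_gas = -11932 J.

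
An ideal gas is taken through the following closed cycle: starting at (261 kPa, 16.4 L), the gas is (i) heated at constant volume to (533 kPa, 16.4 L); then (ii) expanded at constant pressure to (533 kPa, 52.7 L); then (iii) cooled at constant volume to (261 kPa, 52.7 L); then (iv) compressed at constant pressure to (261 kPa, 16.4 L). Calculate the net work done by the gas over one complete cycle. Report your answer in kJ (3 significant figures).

W_net ≈ 9.87 kJ

Constant-volume legs do no work.
W(ii) = (533)(52.7 − 16.4) = 19348 J; W(iv) = (261)(16.4 − 52.7) = -9474 J.
W_net = 19348 − 9474 = 9874 J (the clockwise enclosed area).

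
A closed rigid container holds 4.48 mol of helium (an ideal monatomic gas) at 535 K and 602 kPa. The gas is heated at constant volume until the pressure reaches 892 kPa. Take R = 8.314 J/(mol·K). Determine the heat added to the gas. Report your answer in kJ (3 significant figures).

Q ≈ 14.4 kJ

Constant volume ⇒ W = 0, so Q = ΔU = nCᵥΔT with Cᵥ = 3R/2 = 12.47 J/(mol·K).
At constant V, T₂/T₁ = P₂/P₁ ⇒ ΔT = T₁(P₂/P₁ − 1) = 535·(892/602 − 1) = 257.7 K.
ΔU = (4.48)(12.47)(257.7) = 14399 J.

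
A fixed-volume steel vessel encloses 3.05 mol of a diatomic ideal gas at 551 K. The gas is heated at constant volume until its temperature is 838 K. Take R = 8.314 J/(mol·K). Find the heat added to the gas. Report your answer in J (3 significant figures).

Q ≈ 18200 J

Constant volume ⇒ W = 0, so Q = ΔU = nCᵥΔT with Cᵥ = 5R/2 = 20.79 J/(mol·K).
ΔU = (3.05)(20.79)(838 − 551) = 18194 J.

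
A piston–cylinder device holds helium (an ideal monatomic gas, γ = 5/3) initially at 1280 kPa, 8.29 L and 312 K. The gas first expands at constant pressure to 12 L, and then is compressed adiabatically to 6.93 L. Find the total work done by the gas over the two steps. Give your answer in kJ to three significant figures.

W_total ≈ -5.43 kJ

Step 1 (isobaric): W = PΔV = (1280 kPa)(12 − 8.29 L) = 4749 J.
After step 1: P = 1280 kPa, V = 12 L, T = 451.6 K.
Step 2 (adiabatic): W = (P₁V₁ − P₂V₂)/(γ−1) = (15360 − 22149)/0.667 = -10184 J.
W_total = 4749 − 10184 = -5435 J.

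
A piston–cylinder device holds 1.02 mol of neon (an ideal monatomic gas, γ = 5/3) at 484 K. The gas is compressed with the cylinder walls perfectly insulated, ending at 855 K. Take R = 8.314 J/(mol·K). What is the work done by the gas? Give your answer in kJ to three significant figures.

Adiabatic ⇒ Q = 0, so W_by = −ΔU = nCᵥ(T₁ − T₂).
Cᵥ = 3R/2 = 12.47 J/(mol·K).
W = (1.02)(12.47)(484 − 855) = -4719 J.

W ≈ -4.72 kJ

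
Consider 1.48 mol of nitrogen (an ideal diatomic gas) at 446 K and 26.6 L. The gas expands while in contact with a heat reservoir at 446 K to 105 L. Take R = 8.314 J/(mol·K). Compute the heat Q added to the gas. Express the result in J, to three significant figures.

Q ≈ 7540 J

Isothermal ⇒ ΔU = 0, so Q = W = nRT ln(V₂/V₁).
Q = (1.48)(8.314)(446) ln(105/26.6) = 5488 × 1.373 = 7535 J.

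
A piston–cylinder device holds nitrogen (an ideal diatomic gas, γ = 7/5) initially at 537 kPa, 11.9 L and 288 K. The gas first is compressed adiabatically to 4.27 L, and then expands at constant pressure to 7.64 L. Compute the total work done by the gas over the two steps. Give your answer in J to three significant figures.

Step 1 (adiabatic): W = (P₁V₁ − P₂V₂)/(γ−1) = (6390 − 9629)/0.4 = -8096 J.
After step 1: P = 2255 kPa, V = 4.27 L, T = 434 K.
Step 2 (isobaric): W = PΔV = (2255 kPa)(7.64 − 4.27 L) = 7599 J.
W_total = -8096 + 7599 = -496.8 J.

W_total ≈ -497 J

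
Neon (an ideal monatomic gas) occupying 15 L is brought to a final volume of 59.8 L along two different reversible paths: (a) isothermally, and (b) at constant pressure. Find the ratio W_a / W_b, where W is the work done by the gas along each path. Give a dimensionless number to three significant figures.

Path (a) isothermal: W = P₁V₁ ln(V₂/V₁) → W_a/(P₁V₁) = 1.383.
Path (b) isobaric: W = P₁(V₂ − V₁) → W_b/(P₁V₁) = 2.987.
W_a / W_b = 1.383 / 2.987 = 0.463.

W_a / W_b ≈ 0.463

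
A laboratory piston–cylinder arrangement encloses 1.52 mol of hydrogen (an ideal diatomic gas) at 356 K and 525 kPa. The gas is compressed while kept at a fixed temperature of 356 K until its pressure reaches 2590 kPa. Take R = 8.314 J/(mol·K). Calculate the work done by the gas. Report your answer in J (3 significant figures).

Isothermal process: W = nRT ln(V₂/V₁) = nRT ln(P₁/P₂).
W = (1.52)(8.314)(356) × ln(525/2590)
  = 4499 × ln(0.2027) = 4499 × -1.596
W_by_gas = -7180 J.

W ≈ -7180 J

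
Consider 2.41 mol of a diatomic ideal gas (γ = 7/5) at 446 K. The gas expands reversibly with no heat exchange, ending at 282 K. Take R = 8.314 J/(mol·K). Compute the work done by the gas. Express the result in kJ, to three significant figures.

Adiabatic ⇒ Q = 0, so W_by = −ΔU = nCᵥ(T₁ − T₂).
Cᵥ = 5R/2 = 20.79 J/(mol·K).
W = (2.41)(20.79)(446 − 282) = 8215 J.

W ≈ 8.22 kJ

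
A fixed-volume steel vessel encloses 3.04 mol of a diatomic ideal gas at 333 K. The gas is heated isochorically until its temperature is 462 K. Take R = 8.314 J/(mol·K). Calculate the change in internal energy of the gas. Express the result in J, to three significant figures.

ΔU ≈ 8150 J

Constant volume ⇒ W = 0, so Q = ΔU = nCᵥΔT with Cᵥ = 5R/2 = 20.79 J/(mol·K).
ΔU = (3.04)(20.79)(462 − 333) = 8151 J.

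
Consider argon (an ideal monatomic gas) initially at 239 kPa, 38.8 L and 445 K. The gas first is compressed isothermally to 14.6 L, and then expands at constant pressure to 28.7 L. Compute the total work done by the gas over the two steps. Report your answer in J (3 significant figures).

W_total ≈ -108 J

Step 1 (isothermal): W = P₁V₁ ln(V₂/V₁) = (9273) ln(14.6/38.8) = -9064 J.
After step 1: P = 635.2 kPa, V = 14.6 L, T = 445 K.
Step 2 (isobaric): W = PΔV = (635.2 kPa)(28.7 − 14.6 L) = 8956 J.
W_total = -9064 + 8956 = -108 J.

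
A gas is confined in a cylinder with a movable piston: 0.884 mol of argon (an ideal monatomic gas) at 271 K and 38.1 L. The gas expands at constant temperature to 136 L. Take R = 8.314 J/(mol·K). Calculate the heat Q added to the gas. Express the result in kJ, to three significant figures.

Q ≈ 2.53 kJ

Isothermal ⇒ ΔU = 0, so Q = W = nRT ln(V₂/V₁).
Q = (0.884)(8.314)(271) ln(136/38.1) = 1992 × 1.272 = 2534 J.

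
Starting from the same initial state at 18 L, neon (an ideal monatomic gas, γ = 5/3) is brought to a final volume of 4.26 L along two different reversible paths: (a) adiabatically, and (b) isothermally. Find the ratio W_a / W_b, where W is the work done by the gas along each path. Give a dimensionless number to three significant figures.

W_a / W_b ≈ 1.68

Path (a) adiabatic: W = P₁V₁(1 − (V₁/V₂)^(γ−1))/(γ−1) → W_a/(P₁V₁) = -2.42.
Path (b) isothermal: W = P₁V₁ ln(V₂/V₁) → W_b/(P₁V₁) = -1.441.
W_a / W_b = -2.42 / -1.441 = 1.68.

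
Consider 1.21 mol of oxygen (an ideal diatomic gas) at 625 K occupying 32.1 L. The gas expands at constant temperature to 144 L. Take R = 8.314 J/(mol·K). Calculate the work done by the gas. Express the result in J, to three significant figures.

Isothermal: W = nRT ln(V₂/V₁).
W = (1.21)(8.314)(625) × ln(144/32.1)
  = 6287 × 1.501
W_by_gas = 9437 J.

W ≈ 9440 J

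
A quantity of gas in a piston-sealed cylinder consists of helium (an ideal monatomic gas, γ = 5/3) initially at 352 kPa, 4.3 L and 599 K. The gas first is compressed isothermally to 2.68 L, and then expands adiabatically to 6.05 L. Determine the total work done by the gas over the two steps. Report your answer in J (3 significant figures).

W_total ≈ 235 J

Step 1 (isothermal): W = P₁V₁ ln(V₂/V₁) = (1514) ln(2.68/4.3) = -715.6 J.
After step 1: P = 564.8 kPa, V = 2.68 L, T = 599 K.
Step 2 (adiabatic): W = (P₁V₁ − P₂V₂)/(γ−1) = (1514 − 879.6)/0.667 = 951.1 J.
W_total = -715.6 + 951.1 = 235.4 J.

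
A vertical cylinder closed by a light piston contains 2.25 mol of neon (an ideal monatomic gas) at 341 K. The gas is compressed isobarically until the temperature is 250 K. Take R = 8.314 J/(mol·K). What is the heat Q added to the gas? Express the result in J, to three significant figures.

Q ≈ -4260 J

Isobaric: W = nRΔT = (2.25)(8.314)(-91) = -1702 J.
ΔU = nCᵥΔT with Cᵥ = 3R/2: ΔU = (2.25)(12.47)(-91) = -2553 J.
Q = ΔU + W = -2553 − 1702 = -4256 J.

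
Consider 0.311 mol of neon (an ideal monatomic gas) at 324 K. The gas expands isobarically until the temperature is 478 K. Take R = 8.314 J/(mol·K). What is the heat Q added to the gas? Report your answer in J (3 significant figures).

Isobaric: W = nRΔT = (0.311)(8.314)(154) = 398.2 J.
ΔU = nCᵥΔT with Cᵥ = 3R/2: ΔU = (0.311)(12.47)(154) = 597.3 J.
Q = ΔU + W = 597.3 + 398.2 = 995.5 J.

Q ≈ 995 J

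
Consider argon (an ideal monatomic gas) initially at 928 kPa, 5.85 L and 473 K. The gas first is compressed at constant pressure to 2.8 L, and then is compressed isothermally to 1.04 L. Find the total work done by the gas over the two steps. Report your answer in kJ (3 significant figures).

W_total ≈ -5.40 kJ

Step 1 (isobaric): W = PΔV = (928 kPa)(2.8 − 5.85 L) = -2830 J.
After step 1: P = 928 kPa, V = 2.8 L, T = 226.4 K.
Step 2 (isothermal): W = P₁V₁ ln(V₂/V₁) = (2598) ln(1.04/2.8) = -2573 J.
W_total = -2830 − 2573 = -5404 J.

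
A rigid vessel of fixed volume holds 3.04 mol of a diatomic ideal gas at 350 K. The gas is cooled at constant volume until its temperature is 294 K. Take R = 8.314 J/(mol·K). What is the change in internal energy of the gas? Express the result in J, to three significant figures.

ΔU ≈ -3540 J

Constant volume ⇒ W = 0, so Q = ΔU = nCᵥΔT with Cᵥ = 5R/2 = 20.79 J/(mol·K).
ΔU = (3.04)(20.79)(294 − 350) = -3538 J.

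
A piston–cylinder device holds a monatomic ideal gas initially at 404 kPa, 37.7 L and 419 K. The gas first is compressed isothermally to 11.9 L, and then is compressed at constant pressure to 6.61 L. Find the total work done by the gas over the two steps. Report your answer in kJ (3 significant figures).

Step 1 (isothermal): W = P₁V₁ ln(V₂/V₁) = (15231) ln(11.9/37.7) = -17563 J.
After step 1: P = 1280 kPa, V = 11.9 L, T = 419 K.
Step 2 (isobaric): W = PΔV = (1280 kPa)(6.61 − 11.9 L) = -6771 J.
W_total = -17563 − 6771 = -24334 J.

W_total ≈ -24.3 kJ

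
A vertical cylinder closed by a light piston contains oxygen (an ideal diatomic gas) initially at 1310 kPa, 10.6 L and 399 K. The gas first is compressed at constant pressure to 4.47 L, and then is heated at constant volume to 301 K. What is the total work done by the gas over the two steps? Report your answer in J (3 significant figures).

Step 1 (isobaric): W = PΔV = (1310 kPa)(4.47 − 10.6 L) = -8030 J.
Step 2 (isochoric): W = 0 (constant volume).
W_total = -8030 + 0 = -8030 J.

W_total ≈ -8030 J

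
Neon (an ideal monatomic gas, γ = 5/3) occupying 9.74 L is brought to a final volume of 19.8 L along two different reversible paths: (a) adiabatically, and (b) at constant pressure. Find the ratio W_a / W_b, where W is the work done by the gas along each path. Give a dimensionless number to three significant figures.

W_a / W_b ≈ 0.547

Path (a) adiabatic: W = P₁V₁(1 − (V₁/V₂)^(γ−1))/(γ−1) → W_a/(P₁V₁) = 0.5653.
Path (b) isobaric: W = P₁(V₂ − V₁) → W_b/(P₁V₁) = 1.033.
W_a / W_b = 0.5653 / 1.033 = 0.5473.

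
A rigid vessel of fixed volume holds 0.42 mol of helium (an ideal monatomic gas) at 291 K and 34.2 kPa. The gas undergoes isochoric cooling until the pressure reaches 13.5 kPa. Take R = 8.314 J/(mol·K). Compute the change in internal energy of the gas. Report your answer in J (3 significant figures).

ΔU ≈ -923 J

Constant volume ⇒ W = 0, so Q = ΔU = nCᵥΔT with Cᵥ = 3R/2 = 12.47 J/(mol·K).
At constant V, T₂/T₁ = P₂/P₁ ⇒ ΔT = T₁(P₂/P₁ − 1) = 291·(13.5/34.2 − 1) = -176.1 K.
ΔU = (0.42)(12.47)(-176.1) = -922.5 J.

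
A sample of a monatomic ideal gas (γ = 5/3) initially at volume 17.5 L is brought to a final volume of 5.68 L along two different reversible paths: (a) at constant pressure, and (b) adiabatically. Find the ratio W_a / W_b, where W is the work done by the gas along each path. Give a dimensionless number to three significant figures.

Path (a) isobaric: W = P₁(V₂ − V₁) → W_a/(P₁V₁) = -0.6754.
Path (b) adiabatic: W = P₁V₁(1 − (V₁/V₂)^(γ−1))/(γ−1) → W_b/(P₁V₁) = -1.676.
W_a / W_b = -0.6754 / -1.676 = 0.403.

W_a / W_b ≈ 0.403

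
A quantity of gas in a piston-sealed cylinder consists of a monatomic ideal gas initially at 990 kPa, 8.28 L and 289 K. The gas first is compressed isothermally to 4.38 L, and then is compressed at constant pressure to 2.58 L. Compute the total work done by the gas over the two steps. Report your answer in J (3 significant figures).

W_total ≈ -8590 J

Step 1 (isothermal): W = P₁V₁ ln(V₂/V₁) = (8197) ln(4.38/8.28) = -5220 J.
After step 1: P = 1872 kPa, V = 4.38 L, T = 289 K.
Step 2 (isobaric): W = PΔV = (1872 kPa)(2.58 − 4.38 L) = -3369 J.
W_total = -5220 − 3369 = -8589 J.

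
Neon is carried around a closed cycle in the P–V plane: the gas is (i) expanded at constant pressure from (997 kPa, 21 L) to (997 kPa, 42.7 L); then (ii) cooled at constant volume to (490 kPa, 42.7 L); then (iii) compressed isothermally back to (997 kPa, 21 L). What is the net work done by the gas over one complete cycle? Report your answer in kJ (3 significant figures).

Leg (i): W = PΔV = (997)(42.7 − 21) = 21635 J.
Leg (ii): W = 0.
Leg (iii): W = PᵢVᵢ ln(V_f/Vᵢ) = (20923) ln(21/42.7) = -14849 J.
W_net = 21635 − 14849 = 6786 J.

W_net ≈ 6.79 kJ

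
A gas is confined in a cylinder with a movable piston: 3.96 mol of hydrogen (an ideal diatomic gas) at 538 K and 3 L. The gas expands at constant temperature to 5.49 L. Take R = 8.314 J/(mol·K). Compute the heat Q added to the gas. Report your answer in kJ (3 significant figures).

Q ≈ 10.7 kJ

Isothermal ⇒ ΔU = 0, so Q = W = nRT ln(V₂/V₁).
Q = (3.96)(8.314)(538) ln(5.49/3) = 17713 × 0.6043 = 10704 J.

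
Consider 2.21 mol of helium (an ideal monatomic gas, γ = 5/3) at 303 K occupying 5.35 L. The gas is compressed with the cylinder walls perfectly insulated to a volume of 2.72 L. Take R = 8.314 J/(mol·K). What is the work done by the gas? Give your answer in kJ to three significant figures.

W ≈ -4.76 kJ

Adiabatic: TV^(γ−1) = const with γ = 5/3.
T₂ = T₁ (V₁/V₂)^(γ−1) = 303 × (5.35/2.72)^0.667 = 303 × 1.57 = 475.7 K.
W_by = nCᵥ(T₁ − T₂) = (2.21)(12.47)(303 − 475.7) = -4759 J.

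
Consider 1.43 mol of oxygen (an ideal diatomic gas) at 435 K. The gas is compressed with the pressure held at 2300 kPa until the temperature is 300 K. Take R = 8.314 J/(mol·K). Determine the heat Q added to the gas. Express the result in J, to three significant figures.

Q ≈ -5620 J

Isobaric: W = nRΔT = (1.43)(8.314)(-135) = -1605 J.
ΔU = nCᵥΔT with Cᵥ = 5R/2: ΔU = (1.43)(20.79)(-135) = -4013 J.
Q = ΔU + W = -4013 − 1605 = -5618 J.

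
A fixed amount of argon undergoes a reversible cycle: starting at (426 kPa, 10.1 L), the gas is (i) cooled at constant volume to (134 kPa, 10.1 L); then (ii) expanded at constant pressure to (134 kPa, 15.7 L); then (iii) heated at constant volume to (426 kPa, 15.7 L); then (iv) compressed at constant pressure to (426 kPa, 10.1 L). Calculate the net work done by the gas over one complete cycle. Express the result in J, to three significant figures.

Constant-volume legs do no work.
W(ii) = (134)(15.7 − 10.1) = 750.4 J; W(iv) = (426)(10.1 − 15.7) = -2386 J.
W_net = 750.4 − 2386 = -1635 J (the counter-clockwise enclosed area).

W_net ≈ -1640 J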